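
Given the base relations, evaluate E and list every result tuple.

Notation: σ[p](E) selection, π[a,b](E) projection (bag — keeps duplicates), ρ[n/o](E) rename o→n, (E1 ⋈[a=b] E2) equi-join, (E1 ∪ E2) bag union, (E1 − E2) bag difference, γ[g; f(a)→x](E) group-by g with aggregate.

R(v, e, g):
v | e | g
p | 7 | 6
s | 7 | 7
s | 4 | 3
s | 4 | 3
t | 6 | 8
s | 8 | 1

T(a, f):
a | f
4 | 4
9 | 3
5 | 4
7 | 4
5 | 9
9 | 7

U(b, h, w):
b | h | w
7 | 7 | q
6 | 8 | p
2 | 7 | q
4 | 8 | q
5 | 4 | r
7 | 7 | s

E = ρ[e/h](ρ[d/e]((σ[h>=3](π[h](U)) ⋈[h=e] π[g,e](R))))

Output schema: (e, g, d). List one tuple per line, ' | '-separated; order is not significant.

Row counts bottom-up:
  U → 6
  π[h](U) → 6
  σ[h>=3](π[h](U)) → 6
  R → 6
  π[g,e](R) → 6
  (σ[h>=3](π[h](U)) ⋈[h=e] π[g,e](R)) → 10
  ρ[d/e]((σ[h>=3](π[h](U)) ⋈[h=e] π[g,e](R))) → 10
  ρ[e/h](ρ[d/e]((σ[h>=3](π[h](U)) ⋈[h=e] π[g,e](R)))) → 10

== RESULT ==
e | g | d
4 | 3 | 4
4 | 3 | 4
7 | 6 | 7
7 | 6 | 7
7 | 6 | 7
7 | 7 | 7
7 | 7 | 7
7 | 7 | 7
8 | 1 | 8
8 | 1 | 8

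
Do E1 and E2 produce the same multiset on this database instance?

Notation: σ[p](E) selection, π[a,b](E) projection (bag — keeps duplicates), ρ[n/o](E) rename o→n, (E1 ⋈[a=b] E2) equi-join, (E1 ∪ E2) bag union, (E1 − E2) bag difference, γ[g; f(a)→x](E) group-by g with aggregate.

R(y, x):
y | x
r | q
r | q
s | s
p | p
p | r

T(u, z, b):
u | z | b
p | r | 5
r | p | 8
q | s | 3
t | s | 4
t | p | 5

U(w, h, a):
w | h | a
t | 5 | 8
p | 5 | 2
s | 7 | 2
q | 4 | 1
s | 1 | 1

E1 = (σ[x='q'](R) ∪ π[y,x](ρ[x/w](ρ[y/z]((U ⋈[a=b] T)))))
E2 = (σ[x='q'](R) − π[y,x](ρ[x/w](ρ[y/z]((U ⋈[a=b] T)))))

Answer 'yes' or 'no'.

E1 per-node cardinality:
  R → 5
  σ[x='q'](R) → 2
  U → 5
  T → 5
  (U ⋈[a=b] T) → 1
  ρ[y/z]((U ⋈[a=b] T)) → 1
  ρ[x/w](ρ[y/z]((U ⋈[a=b] T))) → 1
  π[y,x](ρ[x/w](ρ[y/z]((U ⋈[a=b] T)))) → 1
  (σ[x='q'](R) ∪ π[y,x](ρ[x/w](ρ[y/z]((U ⋈[a=b] T))))) → 3
E2 per-node cardinality:
  R → 5
  σ[x='q'](R) → 2
  U → 5
  T → 5
  (U ⋈[a=b] T) → 1
  ρ[y/z]((U ⋈[a=b] T)) → 1
  ρ[x/w](ρ[y/z]((U ⋈[a=b] T))) → 1
  π[y,x](ρ[x/w](ρ[y/z]((U ⋈[a=b] T)))) → 1
  (σ[x='q'](R) − π[y,x](ρ[x/w](ρ[y/z]((U ⋈[a=b] T))))) → 2

E1 result:
y | x
p | t
r | q
r | q
E2 result:
y | x
r | q
r | q
Witness: ('p', 't') appears 1× in E1 but 0× in E2.

no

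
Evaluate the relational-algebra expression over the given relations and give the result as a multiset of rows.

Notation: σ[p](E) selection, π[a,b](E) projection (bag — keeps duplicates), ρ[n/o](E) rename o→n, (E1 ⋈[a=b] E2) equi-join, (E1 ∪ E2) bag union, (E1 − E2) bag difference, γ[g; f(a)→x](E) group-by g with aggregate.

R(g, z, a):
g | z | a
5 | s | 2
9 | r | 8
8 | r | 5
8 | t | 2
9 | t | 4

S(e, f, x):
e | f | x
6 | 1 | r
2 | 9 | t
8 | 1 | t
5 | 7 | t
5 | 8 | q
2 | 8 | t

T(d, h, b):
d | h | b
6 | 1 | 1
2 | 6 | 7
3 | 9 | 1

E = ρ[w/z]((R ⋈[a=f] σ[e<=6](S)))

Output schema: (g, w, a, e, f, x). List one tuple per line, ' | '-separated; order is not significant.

Per-node cardinality:
  R → 5
  S → 6
  σ[e<=6](S) → 5
  (R ⋈[a=f] σ[e<=6](S)) → 2
  ρ[w/z]((R ⋈[a=f] σ[e<=6](S))) → 2

== RESULT ==
g | w | a | e | f | x
9 | r | 8 | 2 | 8 | t
9 | r | 8 | 5 | 8 | q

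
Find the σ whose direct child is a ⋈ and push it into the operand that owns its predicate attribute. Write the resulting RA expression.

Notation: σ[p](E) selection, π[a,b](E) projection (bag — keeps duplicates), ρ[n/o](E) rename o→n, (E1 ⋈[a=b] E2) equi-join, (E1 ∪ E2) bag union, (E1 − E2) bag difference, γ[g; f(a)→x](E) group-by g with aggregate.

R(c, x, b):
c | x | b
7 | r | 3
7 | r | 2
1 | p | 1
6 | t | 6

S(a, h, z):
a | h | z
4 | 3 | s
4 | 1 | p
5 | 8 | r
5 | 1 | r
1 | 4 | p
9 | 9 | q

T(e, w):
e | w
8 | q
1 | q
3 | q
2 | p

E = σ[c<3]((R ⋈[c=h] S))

σ filters on c, owned by the left side.
E' = (σ[c<3](R) ⋈[c=h] S)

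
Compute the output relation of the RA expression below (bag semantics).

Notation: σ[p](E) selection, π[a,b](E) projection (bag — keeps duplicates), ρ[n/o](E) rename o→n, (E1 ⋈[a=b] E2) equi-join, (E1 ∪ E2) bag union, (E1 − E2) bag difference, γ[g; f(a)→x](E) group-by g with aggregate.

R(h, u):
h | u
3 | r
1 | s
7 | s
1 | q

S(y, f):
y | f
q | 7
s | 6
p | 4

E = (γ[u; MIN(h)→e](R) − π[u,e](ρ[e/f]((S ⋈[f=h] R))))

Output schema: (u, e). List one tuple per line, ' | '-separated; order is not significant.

Row counts bottom-up:
  R → 4
  γ[u; MIN(h)→e](R) → 3
  S → 3
  R → 4
  (S ⋈[f=h] R) → 1
  ρ[e/f]((S ⋈[f=h] R)) → 1
  π[u,e](ρ[e/f]((S ⋈[f=h] R))) → 1
  (γ[u; MIN(h)→e](R) − π[u,e](ρ[e/f]((S ⋈[f=h] R)))) → 3

== RESULT ==
u | e
q | 1
r | 3
s | 1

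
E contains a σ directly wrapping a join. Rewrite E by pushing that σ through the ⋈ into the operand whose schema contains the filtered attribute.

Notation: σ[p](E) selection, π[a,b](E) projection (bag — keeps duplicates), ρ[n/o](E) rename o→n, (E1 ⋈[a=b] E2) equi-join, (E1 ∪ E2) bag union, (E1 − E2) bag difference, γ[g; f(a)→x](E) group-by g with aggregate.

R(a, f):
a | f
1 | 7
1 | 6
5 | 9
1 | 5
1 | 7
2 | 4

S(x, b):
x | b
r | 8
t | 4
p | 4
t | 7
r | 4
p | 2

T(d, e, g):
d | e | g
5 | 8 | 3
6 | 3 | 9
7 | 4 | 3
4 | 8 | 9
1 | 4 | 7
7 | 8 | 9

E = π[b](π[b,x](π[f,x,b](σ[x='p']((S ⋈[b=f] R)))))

σ filters on x, owned by the left side.
E' = π[b](π[b,x](π[f,x,b]((σ[x='p'](S) ⋈[b=f] R))))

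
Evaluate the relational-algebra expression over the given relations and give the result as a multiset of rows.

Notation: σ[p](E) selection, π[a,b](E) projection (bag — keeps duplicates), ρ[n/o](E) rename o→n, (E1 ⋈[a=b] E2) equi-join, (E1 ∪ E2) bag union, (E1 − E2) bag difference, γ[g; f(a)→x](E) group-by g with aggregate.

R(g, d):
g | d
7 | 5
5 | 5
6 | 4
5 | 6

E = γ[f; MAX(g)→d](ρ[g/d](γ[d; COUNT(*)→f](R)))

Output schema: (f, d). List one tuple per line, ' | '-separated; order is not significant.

Subexpression sizes:
  R → 4
  γ[d; COUNT(*)→f](R) → 3
  ρ[g/d](γ[d; COUNT(*)→f](R)) → 3
  γ[f; MAX(g)→d](ρ[g/d](γ[d; COUNT(*)→f](R))) → 2

== RESULT ==
f | d
1 | 6
2 | 5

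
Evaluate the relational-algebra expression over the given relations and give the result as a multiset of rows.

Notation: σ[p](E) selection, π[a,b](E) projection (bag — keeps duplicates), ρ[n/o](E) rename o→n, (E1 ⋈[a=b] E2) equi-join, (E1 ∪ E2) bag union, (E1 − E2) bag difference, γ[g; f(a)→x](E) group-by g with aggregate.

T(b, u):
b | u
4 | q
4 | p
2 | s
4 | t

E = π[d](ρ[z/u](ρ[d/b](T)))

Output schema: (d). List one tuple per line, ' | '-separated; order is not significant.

Row counts bottom-up:
  T → 4
  ρ[d/b](T) → 4
  ρ[z/u](ρ[d/b](T)) → 4
  π[d](ρ[z/u](ρ[d/b](T))) → 4

== RESULT ==
d
2
4
4
4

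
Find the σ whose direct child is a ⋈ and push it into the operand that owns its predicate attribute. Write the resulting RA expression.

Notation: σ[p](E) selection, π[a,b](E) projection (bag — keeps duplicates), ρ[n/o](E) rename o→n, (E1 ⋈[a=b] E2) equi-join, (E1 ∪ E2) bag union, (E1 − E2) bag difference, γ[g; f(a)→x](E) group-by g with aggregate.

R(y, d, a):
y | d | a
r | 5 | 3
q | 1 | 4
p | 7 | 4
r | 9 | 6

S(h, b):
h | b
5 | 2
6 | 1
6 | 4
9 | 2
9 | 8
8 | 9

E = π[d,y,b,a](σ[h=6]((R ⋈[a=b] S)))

σ filters on h, owned by the right side.
E' = π[d,y,b,a]((R ⋈[a=b] σ[h=6](S)))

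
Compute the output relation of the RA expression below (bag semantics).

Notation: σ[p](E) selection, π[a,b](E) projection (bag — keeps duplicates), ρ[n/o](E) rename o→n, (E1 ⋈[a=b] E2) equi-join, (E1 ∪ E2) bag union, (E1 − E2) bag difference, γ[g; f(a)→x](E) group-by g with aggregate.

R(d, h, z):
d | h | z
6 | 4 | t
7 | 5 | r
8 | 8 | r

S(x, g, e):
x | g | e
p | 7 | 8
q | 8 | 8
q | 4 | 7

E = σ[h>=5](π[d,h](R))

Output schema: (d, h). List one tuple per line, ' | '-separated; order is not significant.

Row counts bottom-up:
  R → 3
  π[d,h](R) → 3
  σ[h>=5](π[d,h](R)) → 2

== RESULT ==
d | h
7 | 5
8 | 8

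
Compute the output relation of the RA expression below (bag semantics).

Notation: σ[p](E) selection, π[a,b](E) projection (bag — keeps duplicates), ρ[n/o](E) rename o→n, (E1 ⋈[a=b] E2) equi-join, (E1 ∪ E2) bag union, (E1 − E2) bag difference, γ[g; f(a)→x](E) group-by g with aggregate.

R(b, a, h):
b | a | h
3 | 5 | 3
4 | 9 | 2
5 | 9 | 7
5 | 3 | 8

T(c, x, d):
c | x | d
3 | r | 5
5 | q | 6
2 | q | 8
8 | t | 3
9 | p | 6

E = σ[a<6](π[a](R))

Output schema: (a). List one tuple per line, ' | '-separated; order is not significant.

Stepwise |·|:
  R → 4
  π[a](R) → 4
  σ[a<6](π[a](R)) → 2

== RESULT ==
a
3
5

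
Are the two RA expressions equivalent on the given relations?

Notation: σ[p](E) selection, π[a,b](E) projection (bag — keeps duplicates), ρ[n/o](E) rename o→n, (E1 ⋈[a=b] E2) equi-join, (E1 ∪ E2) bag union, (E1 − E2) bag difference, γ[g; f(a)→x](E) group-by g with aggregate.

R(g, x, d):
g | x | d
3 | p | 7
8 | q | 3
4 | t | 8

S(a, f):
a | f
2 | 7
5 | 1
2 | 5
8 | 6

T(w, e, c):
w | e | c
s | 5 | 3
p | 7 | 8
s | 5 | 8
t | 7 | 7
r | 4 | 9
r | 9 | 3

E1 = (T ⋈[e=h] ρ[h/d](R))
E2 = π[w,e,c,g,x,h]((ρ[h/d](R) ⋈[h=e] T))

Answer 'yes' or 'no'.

E1 subexpression sizes:
  T → 6
  R → 3
  ρ[h/d](R) → 3
  (T ⋈[e=h] ρ[h/d](R)) → 2
E2 subexpression sizes:
  R → 3
  ρ[h/d](R) → 3
  T → 6
  (ρ[h/d](R) ⋈[h=e] T) → 2
  π[w,e,c,g,x,h]((ρ[h/d](R) ⋈[h=e] T)) → 2

E1 and E2 produce the same multiset:
w | e | c | g | x | h
p | 7 | 8 | 3 | p | 7
t | 7 | 7 | 3 | p | 7

yes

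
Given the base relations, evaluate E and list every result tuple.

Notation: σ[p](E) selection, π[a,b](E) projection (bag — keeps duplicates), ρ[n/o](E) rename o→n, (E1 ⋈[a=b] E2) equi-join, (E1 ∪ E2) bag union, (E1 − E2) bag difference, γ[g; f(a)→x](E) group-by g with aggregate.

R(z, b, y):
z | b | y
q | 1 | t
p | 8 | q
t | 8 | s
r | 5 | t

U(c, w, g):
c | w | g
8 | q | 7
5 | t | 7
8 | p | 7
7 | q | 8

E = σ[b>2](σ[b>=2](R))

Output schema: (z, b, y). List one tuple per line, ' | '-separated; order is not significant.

Per-node cardinality:
  R → 4
  σ[b>=2](R) → 3
  σ[b>2](σ[b>=2](R)) → 3

== RESULT ==
z | b | y
p | 8 | q
r | 5 | t
t | 8 | s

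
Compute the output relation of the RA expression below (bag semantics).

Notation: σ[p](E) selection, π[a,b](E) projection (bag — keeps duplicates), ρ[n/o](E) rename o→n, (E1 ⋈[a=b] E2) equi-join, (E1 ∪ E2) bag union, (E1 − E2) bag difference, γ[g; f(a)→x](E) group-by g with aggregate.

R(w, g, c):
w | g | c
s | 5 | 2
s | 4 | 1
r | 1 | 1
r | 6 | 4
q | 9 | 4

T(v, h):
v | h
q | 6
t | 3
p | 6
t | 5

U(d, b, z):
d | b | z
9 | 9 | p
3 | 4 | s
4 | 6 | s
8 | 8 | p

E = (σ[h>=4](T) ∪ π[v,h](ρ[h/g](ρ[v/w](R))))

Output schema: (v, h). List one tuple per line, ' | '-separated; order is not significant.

Subexpression sizes:
  T → 4
  σ[h>=4](T) → 3
  R → 5
  ρ[v/w](R) → 5
  ρ[h/g](ρ[v/w](R)) → 5
  π[v,h](ρ[h/g](ρ[v/w](R))) → 5
  (σ[h>=4](T) ∪ π[v,h](ρ[h/g](ρ[v/w](R)))) → 8

== RESULT ==
v | h
p | 6
q | 6
q | 9
r | 1
r | 6
s | 4
s | 5
t | 5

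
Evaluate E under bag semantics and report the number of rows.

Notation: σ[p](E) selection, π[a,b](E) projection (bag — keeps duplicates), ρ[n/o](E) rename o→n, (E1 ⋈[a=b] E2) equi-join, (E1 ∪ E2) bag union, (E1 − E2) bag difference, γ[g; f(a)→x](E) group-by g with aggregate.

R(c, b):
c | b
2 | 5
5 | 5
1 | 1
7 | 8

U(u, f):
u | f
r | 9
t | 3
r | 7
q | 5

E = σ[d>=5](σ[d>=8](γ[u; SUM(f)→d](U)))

Subexpression sizes:
  U → 4
  γ[u; SUM(f)→d](U) → 3
  σ[d>=8](γ[u; SUM(f)→d](U)) → 1
  σ[d>=5](σ[d>=8](γ[u; SUM(f)→d](U))) → 1

|E| = 1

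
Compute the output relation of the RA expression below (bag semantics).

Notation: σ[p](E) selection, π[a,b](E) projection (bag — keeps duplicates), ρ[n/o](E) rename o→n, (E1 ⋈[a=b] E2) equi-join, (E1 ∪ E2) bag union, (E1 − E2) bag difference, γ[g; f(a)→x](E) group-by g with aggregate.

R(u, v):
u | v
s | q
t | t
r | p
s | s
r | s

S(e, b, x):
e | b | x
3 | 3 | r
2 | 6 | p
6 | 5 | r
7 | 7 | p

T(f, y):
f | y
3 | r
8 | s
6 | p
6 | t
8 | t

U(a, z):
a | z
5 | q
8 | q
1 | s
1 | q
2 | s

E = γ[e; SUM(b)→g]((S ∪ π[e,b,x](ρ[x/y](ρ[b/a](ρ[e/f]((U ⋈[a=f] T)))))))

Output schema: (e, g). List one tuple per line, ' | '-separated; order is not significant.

Subexpression sizes:
  S → 4
  U → 5
  T → 5
  (U ⋈[a=f] T) → 2
  ρ[e/f]((U ⋈[a=f] T)) → 2
  ρ[b/a](ρ[e/f]((U ⋈[a=f] T))) → 2
  ρ[x/y](ρ[b/a](ρ[e/f]((U ⋈[a=f] T)))) → 2
  π[e,b,x](ρ[x/y](ρ[b/a](ρ[e/f]((U ⋈[a=f] T))))) → 2
  (S ∪ π[e,b,x](ρ[x/y](ρ[b/a](ρ[e/f]((U ⋈[a=f] T)))))) → 6
  γ[e; SUM(b)→g]((S ∪ π[e,b,x](ρ[x/y](ρ[b/a](ρ[e/f]((U ⋈[a=f] T))))))) → 5

== RESULT ==
e | g
2 | 6
3 | 3
6 | 5
7 | 7
8 | 16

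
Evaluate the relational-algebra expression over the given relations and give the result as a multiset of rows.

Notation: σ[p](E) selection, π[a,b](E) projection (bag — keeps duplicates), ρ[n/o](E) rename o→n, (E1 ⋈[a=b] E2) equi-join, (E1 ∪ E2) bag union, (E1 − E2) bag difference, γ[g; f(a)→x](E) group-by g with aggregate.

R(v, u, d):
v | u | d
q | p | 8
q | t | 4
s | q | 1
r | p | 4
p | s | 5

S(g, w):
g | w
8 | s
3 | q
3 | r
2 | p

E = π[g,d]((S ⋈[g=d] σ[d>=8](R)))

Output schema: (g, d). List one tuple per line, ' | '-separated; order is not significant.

Row counts bottom-up:
  S → 4
  R → 5
  σ[d>=8](R) → 1
  (S ⋈[g=d] σ[d>=8](R)) → 1
  π[g,d]((S ⋈[g=d] σ[d>=8](R))) → 1

== RESULT ==
g | d
8 | 8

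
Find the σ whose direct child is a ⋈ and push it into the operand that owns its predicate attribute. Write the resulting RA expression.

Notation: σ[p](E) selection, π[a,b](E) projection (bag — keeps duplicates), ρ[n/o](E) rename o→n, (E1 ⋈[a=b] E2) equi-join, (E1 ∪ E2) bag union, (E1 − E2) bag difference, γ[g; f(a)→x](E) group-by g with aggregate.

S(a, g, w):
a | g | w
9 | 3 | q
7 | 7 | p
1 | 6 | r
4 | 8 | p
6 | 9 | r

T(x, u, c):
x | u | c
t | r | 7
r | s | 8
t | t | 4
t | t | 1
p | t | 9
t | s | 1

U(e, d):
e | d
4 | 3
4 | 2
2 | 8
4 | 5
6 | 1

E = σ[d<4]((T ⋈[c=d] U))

σ filters on d, owned by the right side.
E' = (T ⋈[c=d] σ[d<4](U))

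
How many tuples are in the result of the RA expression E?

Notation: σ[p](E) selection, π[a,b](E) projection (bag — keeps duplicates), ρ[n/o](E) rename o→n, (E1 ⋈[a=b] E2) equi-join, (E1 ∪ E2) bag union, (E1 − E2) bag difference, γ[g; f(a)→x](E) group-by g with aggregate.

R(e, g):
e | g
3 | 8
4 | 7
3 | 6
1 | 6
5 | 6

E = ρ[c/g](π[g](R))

Per-node cardinality:
  R → 5
  π[g](R) → 5
  ρ[c/g](π[g](R)) → 5

|E| = 5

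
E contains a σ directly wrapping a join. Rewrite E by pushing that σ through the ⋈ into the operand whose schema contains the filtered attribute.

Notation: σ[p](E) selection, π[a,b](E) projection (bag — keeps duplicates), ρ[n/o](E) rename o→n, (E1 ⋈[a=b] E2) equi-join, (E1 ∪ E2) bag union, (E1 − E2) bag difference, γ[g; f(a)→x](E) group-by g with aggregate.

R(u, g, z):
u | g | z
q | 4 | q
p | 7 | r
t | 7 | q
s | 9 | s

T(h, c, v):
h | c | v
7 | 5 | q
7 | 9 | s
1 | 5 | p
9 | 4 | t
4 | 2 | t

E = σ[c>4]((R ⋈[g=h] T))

σ filters on c, owned by the right side.
E' = (R ⋈[g=h] σ[c>4](T))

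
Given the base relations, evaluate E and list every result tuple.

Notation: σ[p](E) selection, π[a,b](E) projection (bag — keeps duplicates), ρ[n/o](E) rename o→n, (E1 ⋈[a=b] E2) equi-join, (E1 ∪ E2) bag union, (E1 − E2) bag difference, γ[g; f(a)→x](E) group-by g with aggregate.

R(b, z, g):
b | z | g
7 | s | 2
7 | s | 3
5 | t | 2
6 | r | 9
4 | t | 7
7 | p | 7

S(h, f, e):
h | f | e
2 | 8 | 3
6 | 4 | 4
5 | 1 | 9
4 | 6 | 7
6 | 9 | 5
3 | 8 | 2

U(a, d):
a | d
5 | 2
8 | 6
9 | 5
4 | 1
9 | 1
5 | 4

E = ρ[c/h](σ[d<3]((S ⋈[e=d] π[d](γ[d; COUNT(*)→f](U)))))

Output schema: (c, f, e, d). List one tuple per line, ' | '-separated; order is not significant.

Subexpression sizes:
  S → 6
  U → 6
  γ[d; COUNT(*)→f](U) → 5
  π[d](γ[d; COUNT(*)→f](U)) → 5
  (S ⋈[e=d] π[d](γ[d; COUNT(*)→f](U))) → 3
  σ[d<3]((S ⋈[e=d] π[d](γ[d; COUNT(*)→f](U)))) → 1
  ρ[c/h](σ[d<3]((S ⋈[e=d] π[d](γ[d; COUNT(*)→f](U))))) → 1

== RESULT ==
c | f | e | d
3 | 8 | 2 | 2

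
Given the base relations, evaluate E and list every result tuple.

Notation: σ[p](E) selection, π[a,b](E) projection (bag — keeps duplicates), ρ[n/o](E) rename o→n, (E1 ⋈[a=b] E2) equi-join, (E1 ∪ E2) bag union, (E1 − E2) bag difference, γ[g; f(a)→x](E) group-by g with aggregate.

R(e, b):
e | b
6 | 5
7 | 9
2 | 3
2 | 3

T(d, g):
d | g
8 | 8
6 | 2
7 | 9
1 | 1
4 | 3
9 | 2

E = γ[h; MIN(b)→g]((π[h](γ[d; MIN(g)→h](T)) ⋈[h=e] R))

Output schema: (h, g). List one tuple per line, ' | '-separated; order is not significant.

Per-node cardinality:
  T → 6
  γ[d; MIN(g)→h](T) → 6
  π[h](γ[d; MIN(g)→h](T)) → 6
  R → 4
  (π[h](γ[d; MIN(g)→h](T)) ⋈[h=e] R) → 4
  γ[h; MIN(b)→g]((π[h](γ[d; MIN(g)→h](T)) ⋈[h=e] R)) → 1

== RESULT ==
h | g
2 | 3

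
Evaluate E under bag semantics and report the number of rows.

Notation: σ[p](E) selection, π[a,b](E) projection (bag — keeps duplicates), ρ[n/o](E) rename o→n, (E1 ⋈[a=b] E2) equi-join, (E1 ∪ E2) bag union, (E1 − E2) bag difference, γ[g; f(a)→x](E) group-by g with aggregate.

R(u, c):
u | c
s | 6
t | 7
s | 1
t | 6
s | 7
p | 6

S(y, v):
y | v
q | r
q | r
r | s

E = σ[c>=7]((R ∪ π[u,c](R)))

Row counts bottom-up:
  R → 6
  R → 6
  π[u,c](R) → 6
  (R ∪ π[u,c](R)) → 12
  σ[c>=7]((R ∪ π[u,c](R))) → 4

|E| = 4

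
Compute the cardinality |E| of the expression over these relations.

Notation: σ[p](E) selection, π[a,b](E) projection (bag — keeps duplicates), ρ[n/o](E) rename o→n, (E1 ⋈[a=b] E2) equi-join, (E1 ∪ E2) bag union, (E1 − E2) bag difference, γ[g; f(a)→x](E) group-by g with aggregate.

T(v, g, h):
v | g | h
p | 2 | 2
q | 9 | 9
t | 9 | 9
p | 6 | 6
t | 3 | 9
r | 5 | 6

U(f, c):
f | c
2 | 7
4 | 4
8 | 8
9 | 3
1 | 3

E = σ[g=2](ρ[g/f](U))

Stepwise |·|:
  U → 5
  ρ[g/f](U) → 5
  σ[g=2](ρ[g/f](U)) → 1

|E| = 1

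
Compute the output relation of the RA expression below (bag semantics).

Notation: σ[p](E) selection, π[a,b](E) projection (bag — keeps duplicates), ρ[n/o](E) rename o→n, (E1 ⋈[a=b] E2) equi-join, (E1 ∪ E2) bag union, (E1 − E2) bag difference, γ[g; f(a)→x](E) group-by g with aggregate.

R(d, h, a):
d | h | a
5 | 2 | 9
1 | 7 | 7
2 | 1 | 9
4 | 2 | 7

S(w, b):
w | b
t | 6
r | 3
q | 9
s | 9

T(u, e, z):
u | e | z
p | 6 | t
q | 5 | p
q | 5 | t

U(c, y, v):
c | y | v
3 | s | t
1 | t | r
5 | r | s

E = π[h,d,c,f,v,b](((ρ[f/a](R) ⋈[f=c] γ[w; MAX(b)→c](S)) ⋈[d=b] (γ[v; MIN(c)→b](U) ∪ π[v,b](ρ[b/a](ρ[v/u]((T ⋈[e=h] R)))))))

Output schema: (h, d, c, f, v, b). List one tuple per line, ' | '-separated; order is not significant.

Row counts bottom-up:
  R → 4
  ρ[f/a](R) → 4
  S → 4
  γ[w; MAX(b)→c](S) → 4
  (ρ[f/a](R) ⋈[f=c] γ[w; MAX(b)→c](S)) → 4
  U → 3
  γ[v; MIN(c)→b](U) → 3
  T → 3
  R → 4
  (T ⋈[e=h] R) → 0
  ρ[v/u]((T ⋈[e=h] R)) → 0
  ρ[b/a](ρ[v/u]((T ⋈[e=h] R))) → 0
  π[v,b](ρ[b/a](ρ[v/u]((T ⋈[e=h] R)))) → 0
  (γ[v; MIN(c)→b](U) ∪ π[v,b](ρ[b/a](ρ[v/u]((T ⋈[e=h] R))))) → 3
  ((ρ[f/a](R) ⋈[f=c] γ[w; MAX(b)→c](S)) ⋈[d=b] (γ[v; MIN(c)→b](U) ∪ π[v,b](ρ[b/a](ρ[v/u]((T ⋈[e=h] R)))))) → 2
  π[h,d,c,f,v,b](((ρ[f/a](R) ⋈[f=c] γ[w; MAX(b)→c](S)) ⋈[d=b] (γ[v; MIN(c)→b](U) ∪ π[v,b](ρ[b/a](ρ[v/u]((T ⋈[e=h] R))))))) → 2

== RESULT ==
h | d | c | f | v | b
2 | 5 | 9 | 9 | s | 5
2 | 5 | 9 | 9 | s | 5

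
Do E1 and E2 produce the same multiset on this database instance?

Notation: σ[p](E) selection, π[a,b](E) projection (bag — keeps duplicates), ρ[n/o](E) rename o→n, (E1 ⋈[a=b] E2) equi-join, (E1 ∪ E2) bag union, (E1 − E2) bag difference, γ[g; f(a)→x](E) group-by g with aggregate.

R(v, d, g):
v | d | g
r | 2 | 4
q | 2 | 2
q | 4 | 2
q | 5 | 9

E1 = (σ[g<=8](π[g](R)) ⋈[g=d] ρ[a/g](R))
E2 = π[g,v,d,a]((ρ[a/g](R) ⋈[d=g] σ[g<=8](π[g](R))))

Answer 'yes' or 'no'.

E1 stepwise |·|:
  R → 4
  π[g](R) → 4
  σ[g<=8](π[g](R)) → 3
  R → 4
  ρ[a/g](R) → 4
  (σ[g<=8](π[g](R)) ⋈[g=d] ρ[a/g](R)) → 5
E2 stepwise |·|:
  R → 4
  ρ[a/g](R) → 4
  R → 4
  π[g](R) → 4
  σ[g<=8](π[g](R)) → 3
  (ρ[a/g](R) ⋈[d=g] σ[g<=8](π[g](R))) → 5
  π[g,v,d,a]((ρ[a/g](R) ⋈[d=g] σ[g<=8](π[g](R)))) → 5

E1 and E2 produce the same multiset:
g | v | d | a
2 | q | 2 | 2
2 | q | 2 | 2
2 | r | 2 | 4
2 | r | 2 | 4
4 | q | 4 | 2

yes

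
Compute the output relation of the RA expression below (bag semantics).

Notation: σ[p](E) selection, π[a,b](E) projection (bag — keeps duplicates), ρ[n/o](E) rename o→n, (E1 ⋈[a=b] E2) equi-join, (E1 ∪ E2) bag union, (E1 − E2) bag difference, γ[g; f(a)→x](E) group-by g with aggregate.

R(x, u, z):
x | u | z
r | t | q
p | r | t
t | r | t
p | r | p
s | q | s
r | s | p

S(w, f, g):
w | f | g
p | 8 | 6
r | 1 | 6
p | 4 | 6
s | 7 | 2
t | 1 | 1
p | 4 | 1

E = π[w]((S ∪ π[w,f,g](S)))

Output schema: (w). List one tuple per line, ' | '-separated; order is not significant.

Row counts bottom-up:
  S → 6
  S → 6
  π[w,f,g](S) → 6
  (S ∪ π[w,f,g](S)) → 12
  π[w]((S ∪ π[w,f,g](S))) → 12

== RESULT ==
w
p
p
p
p
p
p
r
r
s
s
t
t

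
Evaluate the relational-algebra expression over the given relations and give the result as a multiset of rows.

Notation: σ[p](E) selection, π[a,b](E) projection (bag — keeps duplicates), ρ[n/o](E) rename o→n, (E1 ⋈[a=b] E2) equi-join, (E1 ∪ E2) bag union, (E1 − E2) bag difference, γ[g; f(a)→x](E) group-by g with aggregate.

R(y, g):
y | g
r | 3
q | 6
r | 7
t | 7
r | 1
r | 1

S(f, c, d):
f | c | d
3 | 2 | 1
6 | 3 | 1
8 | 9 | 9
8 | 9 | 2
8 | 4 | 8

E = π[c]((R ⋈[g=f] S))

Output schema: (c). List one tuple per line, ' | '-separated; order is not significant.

Row counts bottom-up:
  R → 6
  S → 5
  (R ⋈[g=f] S) → 2
  π[c]((R ⋈[g=f] S)) → 2

== RESULT ==
c
2
3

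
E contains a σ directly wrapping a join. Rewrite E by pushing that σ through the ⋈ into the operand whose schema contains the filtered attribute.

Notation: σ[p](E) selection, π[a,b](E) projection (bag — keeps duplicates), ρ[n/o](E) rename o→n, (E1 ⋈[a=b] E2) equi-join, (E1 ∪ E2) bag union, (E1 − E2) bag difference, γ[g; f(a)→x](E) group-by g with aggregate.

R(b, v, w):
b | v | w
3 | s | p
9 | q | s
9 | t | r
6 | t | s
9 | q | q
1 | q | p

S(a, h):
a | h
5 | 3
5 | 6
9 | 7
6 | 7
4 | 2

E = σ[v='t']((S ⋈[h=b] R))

σ filters on v, owned by the right side.
E' = (S ⋈[h=b] σ[v='t'](R))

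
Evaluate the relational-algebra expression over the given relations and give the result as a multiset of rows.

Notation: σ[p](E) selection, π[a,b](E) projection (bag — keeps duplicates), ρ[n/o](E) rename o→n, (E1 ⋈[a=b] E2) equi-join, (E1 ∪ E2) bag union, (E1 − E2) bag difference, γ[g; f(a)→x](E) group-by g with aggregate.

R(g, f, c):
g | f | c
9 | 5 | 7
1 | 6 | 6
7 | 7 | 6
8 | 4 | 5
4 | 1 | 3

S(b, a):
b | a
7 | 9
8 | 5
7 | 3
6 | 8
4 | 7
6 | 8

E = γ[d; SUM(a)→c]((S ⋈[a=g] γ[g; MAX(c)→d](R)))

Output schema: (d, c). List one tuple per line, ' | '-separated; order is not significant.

Per-node cardinality:
  S → 6
  R → 5
  γ[g; MAX(c)→d](R) → 5
  (S ⋈[a=g] γ[g; MAX(c)→d](R)) → 4
  γ[d; SUM(a)→c]((S ⋈[a=g] γ[g; MAX(c)→d](R))) → 3

== RESULT ==
d | c
5 | 16
6 | 7
7 | 9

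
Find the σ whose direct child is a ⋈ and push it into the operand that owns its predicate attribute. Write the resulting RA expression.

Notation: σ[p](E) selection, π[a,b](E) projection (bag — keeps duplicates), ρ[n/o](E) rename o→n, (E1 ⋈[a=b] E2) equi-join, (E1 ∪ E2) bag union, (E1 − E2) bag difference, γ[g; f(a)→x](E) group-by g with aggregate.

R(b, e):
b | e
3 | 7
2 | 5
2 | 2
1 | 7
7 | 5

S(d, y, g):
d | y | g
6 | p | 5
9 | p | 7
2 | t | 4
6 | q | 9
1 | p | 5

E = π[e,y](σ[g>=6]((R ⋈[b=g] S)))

σ filters on g, owned by the right side.
E' = π[e,y]((R ⋈[b=g] σ[g>=6](S)))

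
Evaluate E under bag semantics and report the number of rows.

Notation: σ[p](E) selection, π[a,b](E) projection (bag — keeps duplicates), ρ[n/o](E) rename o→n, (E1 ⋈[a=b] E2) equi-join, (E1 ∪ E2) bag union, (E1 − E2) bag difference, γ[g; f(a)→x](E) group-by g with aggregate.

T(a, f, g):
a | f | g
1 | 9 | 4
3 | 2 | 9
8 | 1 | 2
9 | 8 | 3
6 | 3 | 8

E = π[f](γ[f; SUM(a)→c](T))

Stepwise |·|:
  T → 5
  γ[f; SUM(a)→c](T) → 5
  π[f](γ[f; SUM(a)→c](T)) → 5

|E| = 5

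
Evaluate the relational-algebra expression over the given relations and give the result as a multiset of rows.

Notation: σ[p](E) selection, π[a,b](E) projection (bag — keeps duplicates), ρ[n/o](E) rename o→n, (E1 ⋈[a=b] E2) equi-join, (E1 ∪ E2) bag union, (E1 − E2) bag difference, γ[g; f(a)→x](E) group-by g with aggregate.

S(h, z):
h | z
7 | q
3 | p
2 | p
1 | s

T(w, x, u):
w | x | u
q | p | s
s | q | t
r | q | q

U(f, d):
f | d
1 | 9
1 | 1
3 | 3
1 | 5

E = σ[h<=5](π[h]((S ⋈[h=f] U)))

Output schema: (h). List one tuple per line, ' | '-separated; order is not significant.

Stepwise |·|:
  S → 4
  U → 4
  (S ⋈[h=f] U) → 4
  π[h]((S ⋈[h=f] U)) → 4
  σ[h<=5](π[h]((S ⋈[h=f] U))) → 4

== RESULT ==
h
1
1
1
3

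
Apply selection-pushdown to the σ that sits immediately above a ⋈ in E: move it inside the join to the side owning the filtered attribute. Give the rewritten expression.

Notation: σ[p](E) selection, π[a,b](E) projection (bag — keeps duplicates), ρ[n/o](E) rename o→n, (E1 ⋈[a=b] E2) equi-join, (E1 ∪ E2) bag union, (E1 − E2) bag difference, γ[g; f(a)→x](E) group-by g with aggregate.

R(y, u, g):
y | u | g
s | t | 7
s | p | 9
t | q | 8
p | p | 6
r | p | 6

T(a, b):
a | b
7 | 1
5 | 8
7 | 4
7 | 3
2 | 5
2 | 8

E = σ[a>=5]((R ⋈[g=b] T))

σ filters on a, owned by the right side.
E' = (R ⋈[g=b] σ[a>=5](T))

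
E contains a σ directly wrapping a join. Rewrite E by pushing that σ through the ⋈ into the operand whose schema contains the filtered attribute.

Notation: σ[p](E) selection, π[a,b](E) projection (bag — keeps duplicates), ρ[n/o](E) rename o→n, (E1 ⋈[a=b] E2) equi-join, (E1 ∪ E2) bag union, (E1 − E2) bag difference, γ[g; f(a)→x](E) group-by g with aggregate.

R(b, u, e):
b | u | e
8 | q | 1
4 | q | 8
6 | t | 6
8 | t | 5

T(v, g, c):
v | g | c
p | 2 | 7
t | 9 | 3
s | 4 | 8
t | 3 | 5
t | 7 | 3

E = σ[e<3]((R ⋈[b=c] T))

σ filters on e, owned by the left side.
E' = (σ[e<3](R) ⋈[b=c] T)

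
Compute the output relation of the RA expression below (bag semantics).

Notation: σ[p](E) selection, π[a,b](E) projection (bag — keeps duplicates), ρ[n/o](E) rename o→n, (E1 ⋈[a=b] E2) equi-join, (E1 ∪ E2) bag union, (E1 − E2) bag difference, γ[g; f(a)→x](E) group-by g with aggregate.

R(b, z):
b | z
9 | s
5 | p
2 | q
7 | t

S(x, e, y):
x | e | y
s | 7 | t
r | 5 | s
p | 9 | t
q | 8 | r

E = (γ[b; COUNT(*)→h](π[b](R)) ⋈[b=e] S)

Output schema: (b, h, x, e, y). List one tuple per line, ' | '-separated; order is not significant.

Per-node cardinality:
  R → 4
  π[b](R) → 4
  γ[b; COUNT(*)→h](π[b](R)) → 4
  S → 4
  (γ[b; COUNT(*)→h](π[b](R)) ⋈[b=e] S) → 3

== RESULT ==
b | h | x | e | y
5 | 1 | r | 5 | s
7 | 1 | s | 7 | t
9 | 1 | p | 9 | t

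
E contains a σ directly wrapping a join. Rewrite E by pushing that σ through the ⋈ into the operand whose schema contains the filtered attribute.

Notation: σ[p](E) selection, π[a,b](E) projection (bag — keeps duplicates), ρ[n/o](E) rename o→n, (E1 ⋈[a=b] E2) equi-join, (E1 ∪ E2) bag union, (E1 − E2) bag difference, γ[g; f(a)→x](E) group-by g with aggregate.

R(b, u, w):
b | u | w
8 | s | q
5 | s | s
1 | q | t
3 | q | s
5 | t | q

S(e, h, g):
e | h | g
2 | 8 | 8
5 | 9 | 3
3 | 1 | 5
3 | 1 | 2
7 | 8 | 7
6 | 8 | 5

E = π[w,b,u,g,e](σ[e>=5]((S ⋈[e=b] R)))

σ filters on e, owned by the left side.
E' = π[w,b,u,g,e]((σ[e>=5](S) ⋈[e=b] R))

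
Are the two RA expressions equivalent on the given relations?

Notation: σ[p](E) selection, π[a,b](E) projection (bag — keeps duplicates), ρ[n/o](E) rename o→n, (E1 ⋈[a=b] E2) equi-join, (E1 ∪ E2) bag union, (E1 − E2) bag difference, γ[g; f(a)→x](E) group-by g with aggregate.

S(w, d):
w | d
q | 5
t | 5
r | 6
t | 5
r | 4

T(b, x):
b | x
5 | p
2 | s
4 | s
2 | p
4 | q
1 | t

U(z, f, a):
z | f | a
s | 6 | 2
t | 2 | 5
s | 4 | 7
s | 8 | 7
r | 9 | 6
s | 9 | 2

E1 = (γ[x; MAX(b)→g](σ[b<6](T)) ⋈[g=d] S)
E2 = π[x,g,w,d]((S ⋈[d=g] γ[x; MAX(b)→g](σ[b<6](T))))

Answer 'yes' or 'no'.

E1 subexpression sizes:
  T → 6
  σ[b<6](T) → 6
  γ[x; MAX(b)→g](σ[b<6](T)) → 4
  S → 5
  (γ[x; MAX(b)→g](σ[b<6](T)) ⋈[g=d] S) → 5
E2 subexpression sizes:
  S → 5
  T → 6
  σ[b<6](T) → 6
  γ[x; MAX(b)→g](σ[b<6](T)) → 4
  (S ⋈[d=g] γ[x; MAX(b)→g](σ[b<6](T))) → 5
  π[x,g,w,d]((S ⋈[d=g] γ[x; MAX(b)→g](σ[b<6](T)))) → 5

E1 and E2 produce the same multiset:
x | g | w | d
p | 5 | q | 5
p | 5 | t | 5
p | 5 | t | 5
q | 4 | r | 4
s | 4 | r | 4

yes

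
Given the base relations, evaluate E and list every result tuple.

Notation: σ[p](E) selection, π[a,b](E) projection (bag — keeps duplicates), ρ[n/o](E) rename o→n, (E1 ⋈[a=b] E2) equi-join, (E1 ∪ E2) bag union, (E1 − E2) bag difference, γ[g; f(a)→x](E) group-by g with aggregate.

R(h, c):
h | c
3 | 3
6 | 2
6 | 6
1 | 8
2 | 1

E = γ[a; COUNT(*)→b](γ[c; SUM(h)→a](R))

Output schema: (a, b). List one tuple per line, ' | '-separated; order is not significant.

Per-node cardinality:
  R → 5
  γ[c; SUM(h)→a](R) → 5
  γ[a; COUNT(*)→b](γ[c; SUM(h)→a](R)) → 4

== RESULT ==
a | b
1 | 1
2 | 1
3 | 1
6 | 2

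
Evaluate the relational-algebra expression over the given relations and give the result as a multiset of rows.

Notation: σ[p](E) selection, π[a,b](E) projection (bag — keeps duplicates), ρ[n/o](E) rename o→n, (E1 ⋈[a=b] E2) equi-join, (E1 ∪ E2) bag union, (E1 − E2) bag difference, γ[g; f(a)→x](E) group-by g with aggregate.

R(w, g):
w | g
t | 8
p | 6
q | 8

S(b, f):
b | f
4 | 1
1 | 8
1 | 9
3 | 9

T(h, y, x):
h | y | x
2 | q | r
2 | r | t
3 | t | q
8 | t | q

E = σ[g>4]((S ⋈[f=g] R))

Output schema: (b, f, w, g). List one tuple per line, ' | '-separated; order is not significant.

Row counts bottom-up:
  S → 4
  R → 3
  (S ⋈[f=g] R) → 2
  σ[g>4]((S ⋈[f=g] R)) → 2

== RESULT ==
b | f | w | g
1 | 8 | q | 8
1 | 8 | t | 8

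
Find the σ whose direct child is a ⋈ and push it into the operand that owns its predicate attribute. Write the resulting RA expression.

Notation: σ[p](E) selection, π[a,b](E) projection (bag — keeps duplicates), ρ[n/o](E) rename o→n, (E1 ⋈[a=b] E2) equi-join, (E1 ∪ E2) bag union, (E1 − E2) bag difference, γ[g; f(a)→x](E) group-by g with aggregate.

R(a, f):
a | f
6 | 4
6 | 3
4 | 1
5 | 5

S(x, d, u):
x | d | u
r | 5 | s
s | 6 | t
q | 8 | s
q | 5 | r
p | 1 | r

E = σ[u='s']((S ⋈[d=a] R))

σ filters on u, owned by the left side.
E' = (σ[u='s'](S) ⋈[d=a] R)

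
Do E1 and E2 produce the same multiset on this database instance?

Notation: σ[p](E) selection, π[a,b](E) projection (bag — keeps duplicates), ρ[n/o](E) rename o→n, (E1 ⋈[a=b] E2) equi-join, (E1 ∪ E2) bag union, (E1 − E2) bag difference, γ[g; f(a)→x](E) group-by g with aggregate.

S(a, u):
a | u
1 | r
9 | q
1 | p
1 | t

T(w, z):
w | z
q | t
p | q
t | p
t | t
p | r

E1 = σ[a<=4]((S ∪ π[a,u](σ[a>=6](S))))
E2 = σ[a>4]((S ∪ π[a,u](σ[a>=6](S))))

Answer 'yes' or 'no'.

E1 subexpression sizes:
  S → 4
  S → 4
  σ[a>=6](S) → 1
  π[a,u](σ[a>=6](S)) → 1
  (S ∪ π[a,u](σ[a>=6](S))) → 5
  σ[a<=4]((S ∪ π[a,u](σ[a>=6](S)))) → 3
E2 subexpression sizes:
  S → 4
  S → 4
  σ[a>=6](S) → 1
  π[a,u](σ[a>=6](S)) → 1
  (S ∪ π[a,u](σ[a>=6](S))) → 5
  σ[a>4]((S ∪ π[a,u](σ[a>=6](S)))) → 2

E1 result:
a | u
1 | p
1 | r
1 | t
E2 result:
a | u
9 | q
9 | q
Witness: (1, 'r') appears 1× in E1 but 0× in E2.

no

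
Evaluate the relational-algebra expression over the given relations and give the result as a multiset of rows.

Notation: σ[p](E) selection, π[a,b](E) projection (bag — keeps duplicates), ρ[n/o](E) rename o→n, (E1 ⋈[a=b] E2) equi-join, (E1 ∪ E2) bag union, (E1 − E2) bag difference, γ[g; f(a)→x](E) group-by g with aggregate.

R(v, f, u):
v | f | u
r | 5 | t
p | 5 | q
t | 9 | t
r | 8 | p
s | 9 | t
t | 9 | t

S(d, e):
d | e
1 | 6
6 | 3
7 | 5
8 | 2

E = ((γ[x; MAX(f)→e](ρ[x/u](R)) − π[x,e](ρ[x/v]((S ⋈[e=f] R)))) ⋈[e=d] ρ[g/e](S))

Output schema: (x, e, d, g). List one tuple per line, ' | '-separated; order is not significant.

Row counts bottom-up:
  R → 6
  ρ[x/u](R) → 6
  γ[x; MAX(f)→e](ρ[x/u](R)) → 3
  S → 4
  R → 6
  (S ⋈[e=f] R) → 2
  ρ[x/v]((S ⋈[e=f] R)) → 2
  π[x,e](ρ[x/v]((S ⋈[e=f] R))) → 2
  (γ[x; MAX(f)→e](ρ[x/u](R)) − π[x,e](ρ[x/v]((S ⋈[e=f] R)))) → 3
  S → 4
  ρ[g/e](S) → 4
  ((γ[x; MAX(f)→e](ρ[x/u](R)) − π[x,e](ρ[x/v]((S ⋈[e=f] R)))) ⋈[e=d] ρ[g/e](S)) → 1

== RESULT ==
x | e | d | g
p | 8 | 8 | 2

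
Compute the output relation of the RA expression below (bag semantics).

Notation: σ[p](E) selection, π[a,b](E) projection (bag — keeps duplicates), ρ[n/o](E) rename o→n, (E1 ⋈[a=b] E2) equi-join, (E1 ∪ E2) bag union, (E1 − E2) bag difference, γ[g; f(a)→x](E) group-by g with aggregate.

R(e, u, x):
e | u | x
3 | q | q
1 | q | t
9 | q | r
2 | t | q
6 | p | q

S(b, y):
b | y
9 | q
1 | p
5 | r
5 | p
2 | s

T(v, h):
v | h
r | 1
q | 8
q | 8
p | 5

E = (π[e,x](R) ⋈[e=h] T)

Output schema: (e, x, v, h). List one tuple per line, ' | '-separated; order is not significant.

Per-node cardinality:
  R → 5
  π[e,x](R) → 5
  T → 4
  (π[e,x](R) ⋈[e=h] T) → 1

== RESULT ==
e | x | v | h
1 | t | r | 1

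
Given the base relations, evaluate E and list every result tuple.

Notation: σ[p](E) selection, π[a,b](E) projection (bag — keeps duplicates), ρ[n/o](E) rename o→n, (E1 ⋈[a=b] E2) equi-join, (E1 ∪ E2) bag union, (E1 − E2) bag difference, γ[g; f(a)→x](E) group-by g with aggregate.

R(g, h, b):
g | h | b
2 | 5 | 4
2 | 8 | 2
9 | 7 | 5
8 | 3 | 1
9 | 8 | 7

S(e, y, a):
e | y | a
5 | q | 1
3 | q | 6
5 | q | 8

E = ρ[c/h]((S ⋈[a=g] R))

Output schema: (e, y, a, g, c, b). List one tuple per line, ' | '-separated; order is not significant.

Stepwise |·|:
  S → 3
  R → 5
  (S ⋈[a=g] R) → 1
  ρ[c/h]((S ⋈[a=g] R)) → 1

== RESULT ==
e | y | a | g | c | b
5 | q | 8 | 8 | 3 | 1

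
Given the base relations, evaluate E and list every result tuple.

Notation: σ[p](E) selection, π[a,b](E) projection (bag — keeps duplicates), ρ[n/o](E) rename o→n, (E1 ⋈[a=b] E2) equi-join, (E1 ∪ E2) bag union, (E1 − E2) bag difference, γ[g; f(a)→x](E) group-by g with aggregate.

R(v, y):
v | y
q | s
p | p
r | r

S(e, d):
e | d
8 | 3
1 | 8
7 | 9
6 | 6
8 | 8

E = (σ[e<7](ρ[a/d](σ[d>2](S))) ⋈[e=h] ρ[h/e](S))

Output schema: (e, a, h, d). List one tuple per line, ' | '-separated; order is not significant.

Row counts bottom-up:
  S → 5
  σ[d>2](S) → 5
  ρ[a/d](σ[d>2](S)) → 5
  σ[e<7](ρ[a/d](σ[d>2](S))) → 2
  S → 5
  ρ[h/e](S) → 5
  (σ[e<7](ρ[a/d](σ[d>2](S))) ⋈[e=h] ρ[h/e](S)) → 2

== RESULT ==
e | a | h | d
1 | 8 | 1 | 8
6 | 6 | 6 | 6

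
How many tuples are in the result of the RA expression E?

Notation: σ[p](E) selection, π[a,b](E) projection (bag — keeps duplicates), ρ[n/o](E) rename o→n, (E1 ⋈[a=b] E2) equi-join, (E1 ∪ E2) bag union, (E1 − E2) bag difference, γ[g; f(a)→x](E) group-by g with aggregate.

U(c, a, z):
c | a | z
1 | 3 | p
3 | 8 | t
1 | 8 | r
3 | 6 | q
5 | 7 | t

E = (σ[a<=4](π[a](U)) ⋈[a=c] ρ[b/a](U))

Subexpression sizes:
  U → 5
  π[a](U) → 5
  σ[a<=4](π[a](U)) → 1
  U → 5
  ρ[b/a](U) → 5
  (σ[a<=4](π[a](U)) ⋈[a=c] ρ[b/a](U)) → 2

|E| = 2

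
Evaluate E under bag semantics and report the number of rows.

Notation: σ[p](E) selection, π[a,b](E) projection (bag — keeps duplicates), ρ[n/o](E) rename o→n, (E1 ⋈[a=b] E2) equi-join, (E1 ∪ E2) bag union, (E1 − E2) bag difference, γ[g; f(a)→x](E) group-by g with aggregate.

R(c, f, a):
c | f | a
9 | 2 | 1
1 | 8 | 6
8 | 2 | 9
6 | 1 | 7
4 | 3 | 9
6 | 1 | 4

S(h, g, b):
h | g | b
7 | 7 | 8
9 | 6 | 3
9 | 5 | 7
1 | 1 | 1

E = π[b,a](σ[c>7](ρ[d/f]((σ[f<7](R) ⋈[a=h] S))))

Subexpression sizes:
  R → 6
  σ[f<7](R) → 5
  S → 4
  (σ[f<7](R) ⋈[a=h] S) → 6
  ρ[d/f]((σ[f<7](R) ⋈[a=h] S)) → 6
  σ[c>7](ρ[d/f]((σ[f<7](R) ⋈[a=h] S))) → 3
  π[b,a](σ[c>7](ρ[d/f]((σ[f<7](R) ⋈[a=h] S)))) → 3

|E| = 3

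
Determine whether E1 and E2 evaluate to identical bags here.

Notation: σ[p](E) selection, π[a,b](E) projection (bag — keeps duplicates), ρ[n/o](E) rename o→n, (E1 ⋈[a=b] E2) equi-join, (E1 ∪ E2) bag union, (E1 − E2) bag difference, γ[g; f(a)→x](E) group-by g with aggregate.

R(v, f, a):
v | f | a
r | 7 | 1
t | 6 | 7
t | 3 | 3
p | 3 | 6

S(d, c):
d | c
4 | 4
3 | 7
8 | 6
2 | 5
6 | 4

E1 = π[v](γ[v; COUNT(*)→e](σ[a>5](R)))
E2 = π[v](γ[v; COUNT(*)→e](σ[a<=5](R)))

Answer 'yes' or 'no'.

E1 stepwise |·|:
  R → 4
  σ[a>5](R) → 2
  γ[v; COUNT(*)→e](σ[a>5](R)) → 2
  π[v](γ[v; COUNT(*)→e](σ[a>5](R))) → 2
E2 stepwise |·|:
  R → 4
  σ[a<=5](R) → 2
  γ[v; COUNT(*)→e](σ[a<=5](R)) → 2
  π[v](γ[v; COUNT(*)→e](σ[a<=5](R))) → 2

E1 result:
v
p
t
E2 result:
v
r
t
Witness: ('p',) appears 1× in E1 but 0× in E2.

no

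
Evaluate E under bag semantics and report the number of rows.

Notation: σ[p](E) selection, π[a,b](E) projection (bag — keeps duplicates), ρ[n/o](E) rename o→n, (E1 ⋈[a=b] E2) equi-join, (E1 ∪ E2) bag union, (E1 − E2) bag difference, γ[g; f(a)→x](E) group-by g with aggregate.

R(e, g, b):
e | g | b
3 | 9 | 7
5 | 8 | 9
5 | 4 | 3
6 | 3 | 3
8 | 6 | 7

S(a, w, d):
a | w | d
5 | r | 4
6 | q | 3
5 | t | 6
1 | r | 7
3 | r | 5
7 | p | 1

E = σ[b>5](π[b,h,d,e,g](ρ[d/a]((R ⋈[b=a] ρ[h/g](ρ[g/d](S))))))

Stepwise |·|:
  R → 5
  S → 6
  ρ[g/d](S) → 6
  ρ[h/g](ρ[g/d](S)) → 6
  (R ⋈[b=a] ρ[h/g](ρ[g/d](S))) → 4
  ρ[d/a]((R ⋈[b=a] ρ[h/g](ρ[g/d](S)))) → 4
  π[b,h,d,e,g](ρ[d/a]((R ⋈[b=a] ρ[h/g](ρ[g/d](S))))) → 4
  σ[b>5](π[b,h,d,e,g](ρ[d/a]((R ⋈[b=a] ρ[h/g](ρ[g/d](S)))))) → 2

|E| = 2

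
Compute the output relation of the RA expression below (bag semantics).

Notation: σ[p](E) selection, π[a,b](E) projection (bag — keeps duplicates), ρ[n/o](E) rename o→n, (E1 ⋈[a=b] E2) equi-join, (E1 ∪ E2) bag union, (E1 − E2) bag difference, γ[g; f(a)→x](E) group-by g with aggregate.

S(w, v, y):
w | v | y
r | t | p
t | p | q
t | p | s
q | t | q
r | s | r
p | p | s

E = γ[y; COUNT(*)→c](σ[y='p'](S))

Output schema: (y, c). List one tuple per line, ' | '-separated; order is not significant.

Subexpression sizes:
  S → 6
  σ[y='p'](S) → 1
  γ[y; COUNT(*)→c](σ[y='p'](S)) → 1

== RESULT ==
y | c
p | 1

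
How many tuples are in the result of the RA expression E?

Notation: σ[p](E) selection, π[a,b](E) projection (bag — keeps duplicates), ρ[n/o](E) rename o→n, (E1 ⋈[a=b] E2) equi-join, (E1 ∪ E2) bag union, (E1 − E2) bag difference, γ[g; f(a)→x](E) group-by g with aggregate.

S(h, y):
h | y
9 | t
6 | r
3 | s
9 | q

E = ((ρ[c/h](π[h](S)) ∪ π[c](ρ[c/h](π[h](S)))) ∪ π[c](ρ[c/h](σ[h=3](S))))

Per-node cardinality:
  S → 4
  π[h](S) → 4
  ρ[c/h](π[h](S)) → 4
  S → 4
  π[h](S) → 4
  ρ[c/h](π[h](S)) → 4
  π[c](ρ[c/h](π[h](S))) → 4
  (ρ[c/h](π[h](S)) ∪ π[c](ρ[c/h](π[h](S)))) → 8
  S → 4
  σ[h=3](S) → 1
  ρ[c/h](σ[h=3](S)) → 1
  π[c](ρ[c/h](σ[h=3](S))) → 1
  ((ρ[c/h](π[h](S)) ∪ π[c](ρ[c/h](π[h](S)))) ∪ π[c](ρ[c/h](σ[h=3](S)))) → 9

|E| = 9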